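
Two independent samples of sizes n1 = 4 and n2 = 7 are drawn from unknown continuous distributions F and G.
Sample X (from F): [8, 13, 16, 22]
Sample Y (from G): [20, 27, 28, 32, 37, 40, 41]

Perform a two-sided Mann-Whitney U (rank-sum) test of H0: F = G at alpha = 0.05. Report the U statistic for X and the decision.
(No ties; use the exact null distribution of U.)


Step 1: Combine and sort all 11 observations; assign midranks.
sorted (value, group): (8,X), (13,X), (16,X), (20,Y), (22,X), (27,Y), (28,Y), (32,Y), (37,Y), (40,Y), (41,Y)
ranks: 8->1, 13->2, 16->3, 20->4, 22->5, 27->6, 28->7, 32->8, 37->9, 40->10, 41->11
Step 2: Rank sum for X: R1 = 1 + 2 + 3 + 5 = 11.
Step 3: U_X = R1 - n1(n1+1)/2 = 11 - 4*5/2 = 11 - 10 = 1.
       U_Y = n1*n2 - U_X = 28 - 1 = 27.
Step 4: No ties, so the exact null distribution of U (based on enumerating the C(11,4) = 330 equally likely rank assignments) gives the two-sided p-value.
Step 5: p-value = 0.012121; compare to alpha = 0.05. reject H0.

U_X = 1, p = 0.012121, reject H0 at alpha = 0.05.


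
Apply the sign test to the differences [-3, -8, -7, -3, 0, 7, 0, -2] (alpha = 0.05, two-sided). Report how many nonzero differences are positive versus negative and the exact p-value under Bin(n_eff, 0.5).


Step 1: Discard zero differences. Original n = 8; n_eff = number of nonzero differences = 6.
Nonzero differences (with sign): -3, -8, -7, -3, +7, -2
Step 2: Count signs: positive = 1, negative = 5.
Step 3: Under H0: P(positive) = 0.5, so the number of positives S ~ Bin(6, 0.5).
Step 4: Two-sided exact p-value = sum of Bin(6,0.5) probabilities at or below the observed probability = 0.218750.
Step 5: alpha = 0.05. fail to reject H0.

n_eff = 6, pos = 1, neg = 5, p = 0.218750, fail to reject H0.


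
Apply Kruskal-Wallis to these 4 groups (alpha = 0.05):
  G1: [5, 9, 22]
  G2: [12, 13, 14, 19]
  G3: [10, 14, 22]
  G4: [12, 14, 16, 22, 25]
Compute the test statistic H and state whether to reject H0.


Step 1: Combine all N = 15 observations and assign midranks.
sorted (value, group, rank): (5,G1,1), (9,G1,2), (10,G3,3), (12,G2,4.5), (12,G4,4.5), (13,G2,6), (14,G2,8), (14,G3,8), (14,G4,8), (16,G4,10), (19,G2,11), (22,G1,13), (22,G3,13), (22,G4,13), (25,G4,15)
Step 2: Sum ranks within each group.
R_1 = 16 (n_1 = 3)
R_2 = 29.5 (n_2 = 4)
R_3 = 24 (n_3 = 3)
R_4 = 50.5 (n_4 = 5)
Step 3: H = 12/(N(N+1)) * sum(R_i^2/n_i) - 3(N+1)
     = 12/(15*16) * (16^2/3 + 29.5^2/4 + 24^2/3 + 50.5^2/5) - 3*16
     = 0.050000 * 1004.95 - 48
     = 2.247292.
Step 4: Ties present; correction factor C = 1 - 54/(15^3 - 15) = 0.983929. Corrected H = 2.247292 / 0.983929 = 2.283999.
Step 5: Under H0, H ~ chi^2(3); p-value = 0.515593.
Step 6: alpha = 0.05. fail to reject H0.

H = 2.2840, df = 3, p = 0.515593, fail to reject H0.


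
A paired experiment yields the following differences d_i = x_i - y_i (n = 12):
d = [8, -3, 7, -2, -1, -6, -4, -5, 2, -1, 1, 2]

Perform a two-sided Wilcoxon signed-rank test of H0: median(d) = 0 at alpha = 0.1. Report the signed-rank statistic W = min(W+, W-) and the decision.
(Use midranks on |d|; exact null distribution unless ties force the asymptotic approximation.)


Step 1: Drop any zero differences (none here) and take |d_i|.
|d| = [8, 3, 7, 2, 1, 6, 4, 5, 2, 1, 1, 2]
Step 2: Midrank |d_i| (ties get averaged ranks).
ranks: |8|->12, |3|->7, |7|->11, |2|->5, |1|->2, |6|->10, |4|->8, |5|->9, |2|->5, |1|->2, |1|->2, |2|->5
Step 3: Attach original signs; sum ranks with positive sign and with negative sign.
W+ = 12 + 11 + 5 + 2 + 5 = 35
W- = 7 + 5 + 2 + 10 + 8 + 9 + 2 = 43
(Check: W+ + W- = 78 should equal n(n+1)/2 = 78.)
Step 4: Test statistic W = min(W+, W-) = 35.
Step 5: Ties in |d|, so use the tie-corrected normal approximation.
        E[W] = n(n+1)/4 = 12*13/4 = 39.
        Tie groups: |d|=1 (t=3), |d|=2 (t=3); sum(t^3 - t) = 48.
        Var[W] = n(n+1)(2n+1)/24 - sum(t^3-t)/48 = 3900/24 - 48/48 = 161.5.
        z = (W - E[W]) / sqrt(Var[W]) = (35 - 39) / 12.7083 = -0.3148.
        Two-sided p = 2*Phi(z) = 0.752947.
Step 6: alpha = 0.1. fail to reject H0.

W+ = 35, W- = 43, W = min = 35, p = 0.752947, fail to reject H0.


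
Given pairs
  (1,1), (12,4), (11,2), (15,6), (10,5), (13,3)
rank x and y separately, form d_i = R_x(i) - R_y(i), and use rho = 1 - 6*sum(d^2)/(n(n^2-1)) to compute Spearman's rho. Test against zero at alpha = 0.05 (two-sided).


Step 1: Rank x and y separately (midranks; no ties here).
rank(x): 1->1, 12->4, 11->3, 15->6, 10->2, 13->5
rank(y): 1->1, 4->4, 2->2, 6->6, 5->5, 3->3
Step 2: d_i = R_x(i) - R_y(i); compute d_i^2.
  (1-1)^2=0, (4-4)^2=0, (3-2)^2=1, (6-6)^2=0, (2-5)^2=9, (5-3)^2=4
sum(d^2) = 14.
Step 3: rho = 1 - 6*14 / (6*(6^2 - 1)) = 1 - 84/210 = 0.600000.
Step 4: Under H0, t = rho * sqrt((n-2)/(1-rho^2)) = 1.5000 ~ t(4).
Step 5: Two-sided p-value from the t-distribution with 4 df = 0.208000.
Step 6: alpha = 0.05. fail to reject H0.

rho = 0.6000, p = 0.208000, fail to reject H0 at alpha = 0.05.


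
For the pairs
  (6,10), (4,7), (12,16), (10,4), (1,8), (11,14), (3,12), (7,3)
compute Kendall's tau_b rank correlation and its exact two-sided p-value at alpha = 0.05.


Step 1: Enumerate the 28 unordered pairs (i,j) with i<j and classify each by sign(x_j-x_i) * sign(y_j-y_i).
  (1,2):dx=-2,dy=-3->C; (1,3):dx=+6,dy=+6->C; (1,4):dx=+4,dy=-6->D; (1,5):dx=-5,dy=-2->C
  (1,6):dx=+5,dy=+4->C; (1,7):dx=-3,dy=+2->D; (1,8):dx=+1,dy=-7->D; (2,3):dx=+8,dy=+9->C
  (2,4):dx=+6,dy=-3->D; (2,5):dx=-3,dy=+1->D; (2,6):dx=+7,dy=+7->C; (2,7):dx=-1,dy=+5->D
  (2,8):dx=+3,dy=-4->D; (3,4):dx=-2,dy=-12->C; (3,5):dx=-11,dy=-8->C; (3,6):dx=-1,dy=-2->C
  (3,7):dx=-9,dy=-4->C; (3,8):dx=-5,dy=-13->C; (4,5):dx=-9,dy=+4->D; (4,6):dx=+1,dy=+10->C
  (4,7):dx=-7,dy=+8->D; (4,8):dx=-3,dy=-1->C; (5,6):dx=+10,dy=+6->C; (5,7):dx=+2,dy=+4->C
  (5,8):dx=+6,dy=-5->D; (6,7):dx=-8,dy=-2->C; (6,8):dx=-4,dy=-11->C; (7,8):dx=+4,dy=-9->D
Step 2: C = 17, D = 11, total pairs = 28.
Step 3: tau = (C - D)/(n(n-1)/2) = (17 - 11)/28 = 0.214286.
Step 4: Exact two-sided p-value (enumerate n! = 40320 permutations of y under H0): p = 0.548413.
Step 5: alpha = 0.05. fail to reject H0.

tau_b = 0.2143 (C=17, D=11), p = 0.548413, fail to reject H0.


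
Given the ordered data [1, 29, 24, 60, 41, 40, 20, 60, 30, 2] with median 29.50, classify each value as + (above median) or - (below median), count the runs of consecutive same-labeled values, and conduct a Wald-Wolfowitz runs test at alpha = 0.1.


Step 1: Compute median = 29.50; label A = above, B = below.
Labels in order: BBBAAABAAB  (n_A = 5, n_B = 5)
Step 2: Count runs R = 5.
Step 3: Under H0 (random ordering), E[R] = 2*n_A*n_B/(n_A+n_B) + 1 = 2*5*5/10 + 1 = 6.0000.
        Var[R] = 2*n_A*n_B*(2*n_A*n_B - n_A - n_B) / ((n_A+n_B)^2 * (n_A+n_B-1)) = 2000/900 = 2.2222.
        SD[R] = 1.4907.
Step 4: Continuity-corrected z = (R + 0.5 - E[R]) / SD[R] = (5 + 0.5 - 6.0000) / 1.4907 = -0.3354.
Step 5: Two-sided p-value via normal approximation = 2*(1 - Phi(|z|)) = 0.737316.
Step 6: alpha = 0.1. fail to reject H0.

R = 5, z = -0.3354, p = 0.737316, fail to reject H0.


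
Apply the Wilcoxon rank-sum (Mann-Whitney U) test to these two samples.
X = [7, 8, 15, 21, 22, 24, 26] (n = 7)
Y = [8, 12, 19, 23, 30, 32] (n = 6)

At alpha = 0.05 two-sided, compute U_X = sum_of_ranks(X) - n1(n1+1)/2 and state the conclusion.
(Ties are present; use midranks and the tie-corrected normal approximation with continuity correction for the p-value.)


Step 1: Combine and sort all 13 observations; assign midranks.
sorted (value, group): (7,X), (8,X), (8,Y), (12,Y), (15,X), (19,Y), (21,X), (22,X), (23,Y), (24,X), (26,X), (30,Y), (32,Y)
ranks: 7->1, 8->2.5, 8->2.5, 12->4, 15->5, 19->6, 21->7, 22->8, 23->9, 24->10, 26->11, 30->12, 32->13
Step 2: Rank sum for X: R1 = 1 + 2.5 + 5 + 7 + 8 + 10 + 11 = 44.5.
Step 3: U_X = R1 - n1(n1+1)/2 = 44.5 - 7*8/2 = 44.5 - 28 = 16.5.
       U_Y = n1*n2 - U_X = 42 - 16.5 = 25.5.
Step 4: Ties are present, so use the tie-corrected normal approximation (with continuity correction) for the p-value.
Step 5: p-value = 0.567176; compare to alpha = 0.05. fail to reject H0.

U_X = 16.5, p = 0.567176, fail to reject H0 at alpha = 0.05.


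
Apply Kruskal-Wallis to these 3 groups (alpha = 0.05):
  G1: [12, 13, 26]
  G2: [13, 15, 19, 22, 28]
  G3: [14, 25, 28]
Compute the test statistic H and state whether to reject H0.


Step 1: Combine all N = 11 observations and assign midranks.
sorted (value, group, rank): (12,G1,1), (13,G1,2.5), (13,G2,2.5), (14,G3,4), (15,G2,5), (19,G2,6), (22,G2,7), (25,G3,8), (26,G1,9), (28,G2,10.5), (28,G3,10.5)
Step 2: Sum ranks within each group.
R_1 = 12.5 (n_1 = 3)
R_2 = 31 (n_2 = 5)
R_3 = 22.5 (n_3 = 3)
Step 3: H = 12/(N(N+1)) * sum(R_i^2/n_i) - 3(N+1)
     = 12/(11*12) * (12.5^2/3 + 31^2/5 + 22.5^2/3) - 3*12
     = 0.090909 * 413.033 - 36
     = 1.548485.
Step 4: Ties present; correction factor C = 1 - 12/(11^3 - 11) = 0.990909. Corrected H = 1.548485 / 0.990909 = 1.562691.
Step 5: Under H0, H ~ chi^2(2); p-value = 0.457790.
Step 6: alpha = 0.05. fail to reject H0.

H = 1.5627, df = 2, p = 0.457790, fail to reject H0.


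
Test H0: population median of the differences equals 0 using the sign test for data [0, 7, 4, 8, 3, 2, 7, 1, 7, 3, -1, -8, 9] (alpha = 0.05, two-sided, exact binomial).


Step 1: Discard zero differences. Original n = 13; n_eff = number of nonzero differences = 12.
Nonzero differences (with sign): +7, +4, +8, +3, +2, +7, +1, +7, +3, -1, -8, +9
Step 2: Count signs: positive = 10, negative = 2.
Step 3: Under H0: P(positive) = 0.5, so the number of positives S ~ Bin(12, 0.5).
Step 4: Two-sided exact p-value = sum of Bin(12,0.5) probabilities at or below the observed probability = 0.038574.
Step 5: alpha = 0.05. reject H0.

n_eff = 12, pos = 10, neg = 2, p = 0.038574, reject H0.


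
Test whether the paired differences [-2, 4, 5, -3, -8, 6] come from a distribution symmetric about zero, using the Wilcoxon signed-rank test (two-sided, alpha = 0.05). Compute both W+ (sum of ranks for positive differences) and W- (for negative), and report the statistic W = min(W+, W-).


Step 1: Drop any zero differences (none here) and take |d_i|.
|d| = [2, 4, 5, 3, 8, 6]
Step 2: Midrank |d_i| (ties get averaged ranks).
ranks: |2|->1, |4|->3, |5|->4, |3|->2, |8|->6, |6|->5
Step 3: Attach original signs; sum ranks with positive sign and with negative sign.
W+ = 3 + 4 + 5 = 12
W- = 1 + 2 + 6 = 9
(Check: W+ + W- = 21 should equal n(n+1)/2 = 21.)
Step 4: Test statistic W = min(W+, W-) = 9.
Step 5: No ties, so the exact null distribution over the 2^6 = 64 sign assignments gives the two-sided p-value = 0.843750.
Step 6: alpha = 0.05. fail to reject H0.

W+ = 12, W- = 9, W = min = 9, p = 0.843750, fail to reject H0.


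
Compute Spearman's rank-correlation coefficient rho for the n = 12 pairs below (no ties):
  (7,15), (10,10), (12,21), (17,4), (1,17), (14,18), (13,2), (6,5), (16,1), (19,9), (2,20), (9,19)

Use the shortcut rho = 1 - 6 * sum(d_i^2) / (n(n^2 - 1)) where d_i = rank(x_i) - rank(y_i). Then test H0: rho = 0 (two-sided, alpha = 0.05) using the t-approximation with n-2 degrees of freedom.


Step 1: Rank x and y separately (midranks; no ties here).
rank(x): 7->4, 10->6, 12->7, 17->11, 1->1, 14->9, 13->8, 6->3, 16->10, 19->12, 2->2, 9->5
rank(y): 15->7, 10->6, 21->12, 4->3, 17->8, 18->9, 2->2, 5->4, 1->1, 9->5, 20->11, 19->10
Step 2: d_i = R_x(i) - R_y(i); compute d_i^2.
  (4-7)^2=9, (6-6)^2=0, (7-12)^2=25, (11-3)^2=64, (1-8)^2=49, (9-9)^2=0, (8-2)^2=36, (3-4)^2=1, (10-1)^2=81, (12-5)^2=49, (2-11)^2=81, (5-10)^2=25
sum(d^2) = 420.
Step 3: rho = 1 - 6*420 / (12*(12^2 - 1)) = 1 - 2520/1716 = -0.468531.
Step 4: Under H0, t = rho * sqrt((n-2)/(1-rho^2)) = -1.6771 ~ t(10).
Step 5: Two-sided p-value from the t-distribution with 10 df = 0.124455.
Step 6: alpha = 0.05. fail to reject H0.

rho = -0.4685, p = 0.124455, fail to reject H0 at alpha = 0.05.


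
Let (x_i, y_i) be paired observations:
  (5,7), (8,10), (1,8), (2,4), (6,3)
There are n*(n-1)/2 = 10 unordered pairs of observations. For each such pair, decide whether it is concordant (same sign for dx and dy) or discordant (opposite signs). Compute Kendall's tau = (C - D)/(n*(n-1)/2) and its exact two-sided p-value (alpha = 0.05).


Step 1: Enumerate the 10 unordered pairs (i,j) with i<j and classify each by sign(x_j-x_i) * sign(y_j-y_i).
  (1,2):dx=+3,dy=+3->C; (1,3):dx=-4,dy=+1->D; (1,4):dx=-3,dy=-3->C; (1,5):dx=+1,dy=-4->D
  (2,3):dx=-7,dy=-2->C; (2,4):dx=-6,dy=-6->C; (2,5):dx=-2,dy=-7->C; (3,4):dx=+1,dy=-4->D
  (3,5):dx=+5,dy=-5->D; (4,5):dx=+4,dy=-1->D
Step 2: C = 5, D = 5, total pairs = 10.
Step 3: tau = (C - D)/(n(n-1)/2) = (5 - 5)/10 = 0.000000.
Step 4: Exact two-sided p-value (enumerate n! = 120 permutations of y under H0): p = 1.000000.
Step 5: alpha = 0.05. fail to reject H0.

tau_b = 0.0000 (C=5, D=5), p = 1.000000, fail to reject H0.


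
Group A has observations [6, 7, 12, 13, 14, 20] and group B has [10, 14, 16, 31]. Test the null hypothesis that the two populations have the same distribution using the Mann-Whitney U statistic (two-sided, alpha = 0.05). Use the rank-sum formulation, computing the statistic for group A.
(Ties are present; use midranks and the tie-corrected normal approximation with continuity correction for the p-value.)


Step 1: Combine and sort all 10 observations; assign midranks.
sorted (value, group): (6,X), (7,X), (10,Y), (12,X), (13,X), (14,X), (14,Y), (16,Y), (20,X), (31,Y)
ranks: 6->1, 7->2, 10->3, 12->4, 13->5, 14->6.5, 14->6.5, 16->8, 20->9, 31->10
Step 2: Rank sum for X: R1 = 1 + 2 + 4 + 5 + 6.5 + 9 = 27.5.
Step 3: U_X = R1 - n1(n1+1)/2 = 27.5 - 6*7/2 = 27.5 - 21 = 6.5.
       U_Y = n1*n2 - U_X = 24 - 6.5 = 17.5.
Step 4: Ties are present, so use the tie-corrected normal approximation (with continuity correction) for the p-value.
Step 5: p-value = 0.284958; compare to alpha = 0.05. fail to reject H0.

U_X = 6.5, p = 0.284958, fail to reject H0 at alpha = 0.05.


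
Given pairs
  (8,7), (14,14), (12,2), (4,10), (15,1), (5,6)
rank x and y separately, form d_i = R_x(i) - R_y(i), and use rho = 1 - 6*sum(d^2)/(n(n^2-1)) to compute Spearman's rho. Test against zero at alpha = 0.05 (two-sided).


Step 1: Rank x and y separately (midranks; no ties here).
rank(x): 8->3, 14->5, 12->4, 4->1, 15->6, 5->2
rank(y): 7->4, 14->6, 2->2, 10->5, 1->1, 6->3
Step 2: d_i = R_x(i) - R_y(i); compute d_i^2.
  (3-4)^2=1, (5-6)^2=1, (4-2)^2=4, (1-5)^2=16, (6-1)^2=25, (2-3)^2=1
sum(d^2) = 48.
Step 3: rho = 1 - 6*48 / (6*(6^2 - 1)) = 1 - 288/210 = -0.371429.
Step 4: Under H0, t = rho * sqrt((n-2)/(1-rho^2)) = -0.8001 ~ t(4).
Step 5: Two-sided p-value from the t-distribution with 4 df = 0.468478.
Step 6: alpha = 0.05. fail to reject H0.

rho = -0.3714, p = 0.468478, fail to reject H0 at alpha = 0.05.


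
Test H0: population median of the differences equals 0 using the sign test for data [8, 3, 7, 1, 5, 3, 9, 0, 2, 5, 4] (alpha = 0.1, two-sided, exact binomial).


Step 1: Discard zero differences. Original n = 11; n_eff = number of nonzero differences = 10.
Nonzero differences (with sign): +8, +3, +7, +1, +5, +3, +9, +2, +5, +4
Step 2: Count signs: positive = 10, negative = 0.
Step 3: Under H0: P(positive) = 0.5, so the number of positives S ~ Bin(10, 0.5).
Step 4: Two-sided exact p-value = sum of Bin(10,0.5) probabilities at or below the observed probability = 0.001953.
Step 5: alpha = 0.1. reject H0.

n_eff = 10, pos = 10, neg = 0, p = 0.001953, reject H0.


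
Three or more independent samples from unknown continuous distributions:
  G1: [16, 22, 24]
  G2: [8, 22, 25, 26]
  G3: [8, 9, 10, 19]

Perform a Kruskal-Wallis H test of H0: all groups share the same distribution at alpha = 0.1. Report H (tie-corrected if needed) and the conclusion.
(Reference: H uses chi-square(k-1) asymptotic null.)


Step 1: Combine all N = 11 observations and assign midranks.
sorted (value, group, rank): (8,G2,1.5), (8,G3,1.5), (9,G3,3), (10,G3,4), (16,G1,5), (19,G3,6), (22,G1,7.5), (22,G2,7.5), (24,G1,9), (25,G2,10), (26,G2,11)
Step 2: Sum ranks within each group.
R_1 = 21.5 (n_1 = 3)
R_2 = 30 (n_2 = 4)
R_3 = 14.5 (n_3 = 4)
Step 3: H = 12/(N(N+1)) * sum(R_i^2/n_i) - 3(N+1)
     = 12/(11*12) * (21.5^2/3 + 30^2/4 + 14.5^2/4) - 3*12
     = 0.090909 * 431.646 - 36
     = 3.240530.
Step 4: Ties present; correction factor C = 1 - 12/(11^3 - 11) = 0.990909. Corrected H = 3.240530 / 0.990909 = 3.270260.
Step 5: Under H0, H ~ chi^2(2); p-value = 0.194927.
Step 6: alpha = 0.1. fail to reject H0.

H = 3.2703, df = 2, p = 0.194927, fail to reject H0.


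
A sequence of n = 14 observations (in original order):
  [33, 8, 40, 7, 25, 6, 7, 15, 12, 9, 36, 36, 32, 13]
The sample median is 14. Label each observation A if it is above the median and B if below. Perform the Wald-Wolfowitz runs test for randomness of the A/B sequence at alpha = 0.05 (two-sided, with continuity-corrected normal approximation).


Step 1: Compute median = 14; label A = above, B = below.
Labels in order: ABABABBABBAAAB  (n_A = 7, n_B = 7)
Step 2: Count runs R = 10.
Step 3: Under H0 (random ordering), E[R] = 2*n_A*n_B/(n_A+n_B) + 1 = 2*7*7/14 + 1 = 8.0000.
        Var[R] = 2*n_A*n_B*(2*n_A*n_B - n_A - n_B) / ((n_A+n_B)^2 * (n_A+n_B-1)) = 8232/2548 = 3.2308.
        SD[R] = 1.7974.
Step 4: Continuity-corrected z = (R - 0.5 - E[R]) / SD[R] = (10 - 0.5 - 8.0000) / 1.7974 = 0.8345.
Step 5: Two-sided p-value via normal approximation = 2*(1 - Phi(|z|)) = 0.403986.
Step 6: alpha = 0.05. fail to reject H0.

R = 10, z = 0.8345, p = 0.403986, fail to reject H0.


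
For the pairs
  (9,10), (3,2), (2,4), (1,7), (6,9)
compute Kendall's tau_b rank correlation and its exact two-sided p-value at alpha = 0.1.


Step 1: Enumerate the 10 unordered pairs (i,j) with i<j and classify each by sign(x_j-x_i) * sign(y_j-y_i).
  (1,2):dx=-6,dy=-8->C; (1,3):dx=-7,dy=-6->C; (1,4):dx=-8,dy=-3->C; (1,5):dx=-3,dy=-1->C
  (2,3):dx=-1,dy=+2->D; (2,4):dx=-2,dy=+5->D; (2,5):dx=+3,dy=+7->C; (3,4):dx=-1,dy=+3->D
  (3,5):dx=+4,dy=+5->C; (4,5):dx=+5,dy=+2->C
Step 2: C = 7, D = 3, total pairs = 10.
Step 3: tau = (C - D)/(n(n-1)/2) = (7 - 3)/10 = 0.400000.
Step 4: Exact two-sided p-value (enumerate n! = 120 permutations of y under H0): p = 0.483333.
Step 5: alpha = 0.1. fail to reject H0.

tau_b = 0.4000 (C=7, D=3), p = 0.483333, fail to reject H0.


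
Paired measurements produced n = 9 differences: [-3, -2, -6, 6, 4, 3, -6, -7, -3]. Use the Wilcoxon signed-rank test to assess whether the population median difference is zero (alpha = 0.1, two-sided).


Step 1: Drop any zero differences (none here) and take |d_i|.
|d| = [3, 2, 6, 6, 4, 3, 6, 7, 3]
Step 2: Midrank |d_i| (ties get averaged ranks).
ranks: |3|->3, |2|->1, |6|->7, |6|->7, |4|->5, |3|->3, |6|->7, |7|->9, |3|->3
Step 3: Attach original signs; sum ranks with positive sign and with negative sign.
W+ = 7 + 5 + 3 = 15
W- = 3 + 1 + 7 + 7 + 9 + 3 = 30
(Check: W+ + W- = 45 should equal n(n+1)/2 = 45.)
Step 4: Test statistic W = min(W+, W-) = 15.
Step 5: Ties in |d|, so use the tie-corrected normal approximation.
        E[W] = n(n+1)/4 = 9*10/4 = 22.5.
        Tie groups: |d|=3 (t=3), |d|=6 (t=3); sum(t^3 - t) = 48.
        Var[W] = n(n+1)(2n+1)/24 - sum(t^3-t)/48 = 1710/24 - 48/48 = 70.25.
        z = (W - E[W]) / sqrt(Var[W]) = (15 - 22.5) / 8.3815 = -0.8948.
        Two-sided p = 2*Phi(z) = 0.370881.
Step 6: alpha = 0.1. fail to reject H0.

W+ = 15, W- = 30, W = min = 15, p = 0.370881, fail to reject H0.


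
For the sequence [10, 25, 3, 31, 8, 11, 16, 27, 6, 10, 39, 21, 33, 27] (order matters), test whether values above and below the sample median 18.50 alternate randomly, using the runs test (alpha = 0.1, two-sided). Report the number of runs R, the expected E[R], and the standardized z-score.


Step 1: Compute median = 18.50; label A = above, B = below.
Labels in order: BABABBBABBAAAA  (n_A = 7, n_B = 7)
Step 2: Count runs R = 8.
Step 3: Under H0 (random ordering), E[R] = 2*n_A*n_B/(n_A+n_B) + 1 = 2*7*7/14 + 1 = 8.0000.
        Var[R] = 2*n_A*n_B*(2*n_A*n_B - n_A - n_B) / ((n_A+n_B)^2 * (n_A+n_B-1)) = 8232/2548 = 3.2308.
        SD[R] = 1.7974.
Step 4: R = E[R], so z = 0 with no continuity correction.
Step 5: Two-sided p-value via normal approximation = 2*(1 - Phi(|z|)) = 1.000000.
Step 6: alpha = 0.1. fail to reject H0.

R = 8, z = 0.0000, p = 1.000000, fail to reject H0.


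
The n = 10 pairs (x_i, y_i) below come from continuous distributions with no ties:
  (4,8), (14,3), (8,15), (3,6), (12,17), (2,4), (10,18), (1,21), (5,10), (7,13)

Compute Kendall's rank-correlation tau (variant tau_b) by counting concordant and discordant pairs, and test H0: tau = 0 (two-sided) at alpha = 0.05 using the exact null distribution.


Step 1: Enumerate the 45 unordered pairs (i,j) with i<j and classify each by sign(x_j-x_i) * sign(y_j-y_i).
  (1,2):dx=+10,dy=-5->D; (1,3):dx=+4,dy=+7->C; (1,4):dx=-1,dy=-2->C; (1,5):dx=+8,dy=+9->C
  (1,6):dx=-2,dy=-4->C; (1,7):dx=+6,dy=+10->C; (1,8):dx=-3,dy=+13->D; (1,9):dx=+1,dy=+2->C
  (1,10):dx=+3,dy=+5->C; (2,3):dx=-6,dy=+12->D; (2,4):dx=-11,dy=+3->D; (2,5):dx=-2,dy=+14->D
  (2,6):dx=-12,dy=+1->D; (2,7):dx=-4,dy=+15->D; (2,8):dx=-13,dy=+18->D; (2,9):dx=-9,dy=+7->D
  (2,10):dx=-7,dy=+10->D; (3,4):dx=-5,dy=-9->C; (3,5):dx=+4,dy=+2->C; (3,6):dx=-6,dy=-11->C
  (3,7):dx=+2,dy=+3->C; (3,8):dx=-7,dy=+6->D; (3,9):dx=-3,dy=-5->C; (3,10):dx=-1,dy=-2->C
  (4,5):dx=+9,dy=+11->C; (4,6):dx=-1,dy=-2->C; (4,7):dx=+7,dy=+12->C; (4,8):dx=-2,dy=+15->D
  (4,9):dx=+2,dy=+4->C; (4,10):dx=+4,dy=+7->C; (5,6):dx=-10,dy=-13->C; (5,7):dx=-2,dy=+1->D
  (5,8):dx=-11,dy=+4->D; (5,9):dx=-7,dy=-7->C; (5,10):dx=-5,dy=-4->C; (6,7):dx=+8,dy=+14->C
  (6,8):dx=-1,dy=+17->D; (6,9):dx=+3,dy=+6->C; (6,10):dx=+5,dy=+9->C; (7,8):dx=-9,dy=+3->D
  (7,9):dx=-5,dy=-8->C; (7,10):dx=-3,dy=-5->C; (8,9):dx=+4,dy=-11->D; (8,10):dx=+6,dy=-8->D
  (9,10):dx=+2,dy=+3->C
Step 2: C = 27, D = 18, total pairs = 45.
Step 3: tau = (C - D)/(n(n-1)/2) = (27 - 18)/45 = 0.200000.
Step 4: Exact two-sided p-value (enumerate n! = 3628800 permutations of y under H0): p = 0.484313.
Step 5: alpha = 0.05. fail to reject H0.

tau_b = 0.2000 (C=27, D=18), p = 0.484313, fail to reject H0.


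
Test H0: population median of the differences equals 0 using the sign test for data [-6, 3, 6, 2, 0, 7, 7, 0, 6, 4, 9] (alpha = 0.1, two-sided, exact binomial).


Step 1: Discard zero differences. Original n = 11; n_eff = number of nonzero differences = 9.
Nonzero differences (with sign): -6, +3, +6, +2, +7, +7, +6, +4, +9
Step 2: Count signs: positive = 8, negative = 1.
Step 3: Under H0: P(positive) = 0.5, so the number of positives S ~ Bin(9, 0.5).
Step 4: Two-sided exact p-value = sum of Bin(9,0.5) probabilities at or below the observed probability = 0.039062.
Step 5: alpha = 0.1. reject H0.

n_eff = 9, pos = 8, neg = 1, p = 0.039062, reject H0.


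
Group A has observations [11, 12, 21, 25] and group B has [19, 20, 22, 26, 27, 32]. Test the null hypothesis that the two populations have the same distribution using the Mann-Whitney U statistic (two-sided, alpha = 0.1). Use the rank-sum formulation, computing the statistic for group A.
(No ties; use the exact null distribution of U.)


Step 1: Combine and sort all 10 observations; assign midranks.
sorted (value, group): (11,X), (12,X), (19,Y), (20,Y), (21,X), (22,Y), (25,X), (26,Y), (27,Y), (32,Y)
ranks: 11->1, 12->2, 19->3, 20->4, 21->5, 22->6, 25->7, 26->8, 27->9, 32->10
Step 2: Rank sum for X: R1 = 1 + 2 + 5 + 7 = 15.
Step 3: U_X = R1 - n1(n1+1)/2 = 15 - 4*5/2 = 15 - 10 = 5.
       U_Y = n1*n2 - U_X = 24 - 5 = 19.
Step 4: No ties, so the exact null distribution of U (based on enumerating the C(10,4) = 210 equally likely rank assignments) gives the two-sided p-value.
Step 5: p-value = 0.171429; compare to alpha = 0.1. fail to reject H0.

U_X = 5, p = 0.171429, fail to reject H0 at alpha = 0.1.


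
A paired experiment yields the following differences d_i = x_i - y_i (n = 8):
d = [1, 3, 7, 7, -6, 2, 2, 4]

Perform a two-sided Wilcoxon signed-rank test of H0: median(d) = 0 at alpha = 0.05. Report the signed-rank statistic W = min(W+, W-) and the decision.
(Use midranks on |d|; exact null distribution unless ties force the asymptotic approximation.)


Step 1: Drop any zero differences (none here) and take |d_i|.
|d| = [1, 3, 7, 7, 6, 2, 2, 4]
Step 2: Midrank |d_i| (ties get averaged ranks).
ranks: |1|->1, |3|->4, |7|->7.5, |7|->7.5, |6|->6, |2|->2.5, |2|->2.5, |4|->5
Step 3: Attach original signs; sum ranks with positive sign and with negative sign.
W+ = 1 + 4 + 7.5 + 7.5 + 2.5 + 2.5 + 5 = 30
W- = 6 = 6
(Check: W+ + W- = 36 should equal n(n+1)/2 = 36.)
Step 4: Test statistic W = min(W+, W-) = 6.
Step 5: Ties in |d|, so use the tie-corrected normal approximation.
        E[W] = n(n+1)/4 = 8*9/4 = 18.
        Tie groups: |d|=2 (t=2), |d|=7 (t=2); sum(t^3 - t) = 12.
        Var[W] = n(n+1)(2n+1)/24 - sum(t^3-t)/48 = 1224/24 - 12/48 = 50.75.
        z = (W - E[W]) / sqrt(Var[W]) = (6 - 18) / 7.1239 = -1.6845.
        Two-sided p = 2*Phi(z) = 0.092091.
Step 6: alpha = 0.05. fail to reject H0.

W+ = 30, W- = 6, W = min = 6, p = 0.092091, fail to reject H0.


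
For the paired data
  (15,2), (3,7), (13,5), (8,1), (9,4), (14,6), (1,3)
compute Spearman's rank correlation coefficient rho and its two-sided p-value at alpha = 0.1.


Step 1: Rank x and y separately (midranks; no ties here).
rank(x): 15->7, 3->2, 13->5, 8->3, 9->4, 14->6, 1->1
rank(y): 2->2, 7->7, 5->5, 1->1, 4->4, 6->6, 3->3
Step 2: d_i = R_x(i) - R_y(i); compute d_i^2.
  (7-2)^2=25, (2-7)^2=25, (5-5)^2=0, (3-1)^2=4, (4-4)^2=0, (6-6)^2=0, (1-3)^2=4
sum(d^2) = 58.
Step 3: rho = 1 - 6*58 / (7*(7^2 - 1)) = 1 - 348/336 = -0.035714.
Step 4: Under H0, t = rho * sqrt((n-2)/(1-rho^2)) = -0.0799 ~ t(5).
Step 5: Two-sided p-value from the t-distribution with 5 df = 0.939408.
Step 6: alpha = 0.1. fail to reject H0.

rho = -0.0357, p = 0.939408, fail to reject H0 at alpha = 0.1.


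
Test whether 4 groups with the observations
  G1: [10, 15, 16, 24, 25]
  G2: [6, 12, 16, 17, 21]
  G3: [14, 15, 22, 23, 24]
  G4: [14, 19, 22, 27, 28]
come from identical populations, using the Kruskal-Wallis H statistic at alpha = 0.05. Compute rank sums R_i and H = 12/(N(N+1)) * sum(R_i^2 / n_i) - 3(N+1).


Step 1: Combine all N = 20 observations and assign midranks.
sorted (value, group, rank): (6,G2,1), (10,G1,2), (12,G2,3), (14,G3,4.5), (14,G4,4.5), (15,G1,6.5), (15,G3,6.5), (16,G1,8.5), (16,G2,8.5), (17,G2,10), (19,G4,11), (21,G2,12), (22,G3,13.5), (22,G4,13.5), (23,G3,15), (24,G1,16.5), (24,G3,16.5), (25,G1,18), (27,G4,19), (28,G4,20)
Step 2: Sum ranks within each group.
R_1 = 51.5 (n_1 = 5)
R_2 = 34.5 (n_2 = 5)
R_3 = 56 (n_3 = 5)
R_4 = 68 (n_4 = 5)
Step 3: H = 12/(N(N+1)) * sum(R_i^2/n_i) - 3(N+1)
     = 12/(20*21) * (51.5^2/5 + 34.5^2/5 + 56^2/5 + 68^2/5) - 3*21
     = 0.028571 * 2320.5 - 63
     = 3.300000.
Step 4: Ties present; correction factor C = 1 - 30/(20^3 - 20) = 0.996241. Corrected H = 3.300000 / 0.996241 = 3.312453.
Step 5: Under H0, H ~ chi^2(3); p-value = 0.345913.
Step 6: alpha = 0.05. fail to reject H0.

H = 3.3125, df = 3, p = 0.345913, fail to reject H0.


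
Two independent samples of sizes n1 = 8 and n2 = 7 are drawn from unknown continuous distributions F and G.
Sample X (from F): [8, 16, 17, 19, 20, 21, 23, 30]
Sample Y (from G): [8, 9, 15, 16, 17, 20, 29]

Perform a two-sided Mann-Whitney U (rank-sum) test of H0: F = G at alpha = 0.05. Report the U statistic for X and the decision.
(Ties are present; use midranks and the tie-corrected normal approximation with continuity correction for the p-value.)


Step 1: Combine and sort all 15 observations; assign midranks.
sorted (value, group): (8,X), (8,Y), (9,Y), (15,Y), (16,X), (16,Y), (17,X), (17,Y), (19,X), (20,X), (20,Y), (21,X), (23,X), (29,Y), (30,X)
ranks: 8->1.5, 8->1.5, 9->3, 15->4, 16->5.5, 16->5.5, 17->7.5, 17->7.5, 19->9, 20->10.5, 20->10.5, 21->12, 23->13, 29->14, 30->15
Step 2: Rank sum for X: R1 = 1.5 + 5.5 + 7.5 + 9 + 10.5 + 12 + 13 + 15 = 74.
Step 3: U_X = R1 - n1(n1+1)/2 = 74 - 8*9/2 = 74 - 36 = 38.
       U_Y = n1*n2 - U_X = 56 - 38 = 18.
Step 4: Ties are present, so use the tie-corrected normal approximation (with continuity correction) for the p-value.
Step 5: p-value = 0.269871; compare to alpha = 0.05. fail to reject H0.

U_X = 38, p = 0.269871, fail to reject H0 at alpha = 0.05.


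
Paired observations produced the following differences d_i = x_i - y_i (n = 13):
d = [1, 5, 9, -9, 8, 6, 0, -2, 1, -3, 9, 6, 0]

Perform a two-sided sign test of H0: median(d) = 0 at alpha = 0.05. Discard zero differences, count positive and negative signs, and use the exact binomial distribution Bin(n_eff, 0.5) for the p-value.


Step 1: Discard zero differences. Original n = 13; n_eff = number of nonzero differences = 11.
Nonzero differences (with sign): +1, +5, +9, -9, +8, +6, -2, +1, -3, +9, +6
Step 2: Count signs: positive = 8, negative = 3.
Step 3: Under H0: P(positive) = 0.5, so the number of positives S ~ Bin(11, 0.5).
Step 4: Two-sided exact p-value = sum of Bin(11,0.5) probabilities at or below the observed probability = 0.226562.
Step 5: alpha = 0.05. fail to reject H0.

n_eff = 11, pos = 8, neg = 3, p = 0.226562, fail to reject H0.


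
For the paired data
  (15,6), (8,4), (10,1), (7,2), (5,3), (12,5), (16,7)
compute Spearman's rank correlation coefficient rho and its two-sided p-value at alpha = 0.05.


Step 1: Rank x and y separately (midranks; no ties here).
rank(x): 15->6, 8->3, 10->4, 7->2, 5->1, 12->5, 16->7
rank(y): 6->6, 4->4, 1->1, 2->2, 3->3, 5->5, 7->7
Step 2: d_i = R_x(i) - R_y(i); compute d_i^2.
  (6-6)^2=0, (3-4)^2=1, (4-1)^2=9, (2-2)^2=0, (1-3)^2=4, (5-5)^2=0, (7-7)^2=0
sum(d^2) = 14.
Step 3: rho = 1 - 6*14 / (7*(7^2 - 1)) = 1 - 84/336 = 0.750000.
Step 4: Under H0, t = rho * sqrt((n-2)/(1-rho^2)) = 2.5355 ~ t(5).
Step 5: Two-sided p-value from the t-distribution with 5 df = 0.052181.
Step 6: alpha = 0.05. fail to reject H0.

rho = 0.7500, p = 0.052181, fail to reject H0 at alpha = 0.05.


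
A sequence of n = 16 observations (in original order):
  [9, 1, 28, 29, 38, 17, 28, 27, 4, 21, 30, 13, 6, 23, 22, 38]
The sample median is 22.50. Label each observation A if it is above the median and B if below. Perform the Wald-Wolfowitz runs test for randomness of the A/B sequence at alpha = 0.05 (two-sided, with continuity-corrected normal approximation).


Step 1: Compute median = 22.50; label A = above, B = below.
Labels in order: BBAAABAABBABBABA  (n_A = 8, n_B = 8)
Step 2: Count runs R = 10.
Step 3: Under H0 (random ordering), E[R] = 2*n_A*n_B/(n_A+n_B) + 1 = 2*8*8/16 + 1 = 9.0000.
        Var[R] = 2*n_A*n_B*(2*n_A*n_B - n_A - n_B) / ((n_A+n_B)^2 * (n_A+n_B-1)) = 14336/3840 = 3.7333.
        SD[R] = 1.9322.
Step 4: Continuity-corrected z = (R - 0.5 - E[R]) / SD[R] = (10 - 0.5 - 9.0000) / 1.9322 = 0.2588.
Step 5: Two-sided p-value via normal approximation = 2*(1 - Phi(|z|)) = 0.795809.
Step 6: alpha = 0.05. fail to reject H0.

R = 10, z = 0.2588, p = 0.795809, fail to reject H0.


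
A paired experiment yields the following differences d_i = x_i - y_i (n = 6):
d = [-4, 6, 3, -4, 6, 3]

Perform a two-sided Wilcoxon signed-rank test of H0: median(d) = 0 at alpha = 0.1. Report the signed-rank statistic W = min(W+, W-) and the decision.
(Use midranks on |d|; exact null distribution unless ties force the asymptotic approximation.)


Step 1: Drop any zero differences (none here) and take |d_i|.
|d| = [4, 6, 3, 4, 6, 3]
Step 2: Midrank |d_i| (ties get averaged ranks).
ranks: |4|->3.5, |6|->5.5, |3|->1.5, |4|->3.5, |6|->5.5, |3|->1.5
Step 3: Attach original signs; sum ranks with positive sign and with negative sign.
W+ = 5.5 + 1.5 + 5.5 + 1.5 = 14
W- = 3.5 + 3.5 = 7
(Check: W+ + W- = 21 should equal n(n+1)/2 = 21.)
Step 4: Test statistic W = min(W+, W-) = 7.
Step 5: Ties in |d|, so use the tie-corrected normal approximation.
        E[W] = n(n+1)/4 = 6*7/4 = 10.5.
        Tie groups: |d|=3 (t=2), |d|=4 (t=2), |d|=6 (t=2); sum(t^3 - t) = 18.
        Var[W] = n(n+1)(2n+1)/24 - sum(t^3-t)/48 = 546/24 - 18/48 = 22.375.
        z = (W - E[W]) / sqrt(Var[W]) = (7 - 10.5) / 4.7302 = -0.7399.
        Two-sided p = 2*Phi(z) = 0.459347.
Step 6: alpha = 0.1. fail to reject H0.

W+ = 14, W- = 7, W = min = 7, p = 0.459347, fail to reject H0.


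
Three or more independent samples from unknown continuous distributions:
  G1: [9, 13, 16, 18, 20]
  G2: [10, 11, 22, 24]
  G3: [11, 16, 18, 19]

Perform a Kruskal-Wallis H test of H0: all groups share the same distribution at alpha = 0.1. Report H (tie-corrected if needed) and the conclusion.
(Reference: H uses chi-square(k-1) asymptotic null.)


Step 1: Combine all N = 13 observations and assign midranks.
sorted (value, group, rank): (9,G1,1), (10,G2,2), (11,G2,3.5), (11,G3,3.5), (13,G1,5), (16,G1,6.5), (16,G3,6.5), (18,G1,8.5), (18,G3,8.5), (19,G3,10), (20,G1,11), (22,G2,12), (24,G2,13)
Step 2: Sum ranks within each group.
R_1 = 32 (n_1 = 5)
R_2 = 30.5 (n_2 = 4)
R_3 = 28.5 (n_3 = 4)
Step 3: H = 12/(N(N+1)) * sum(R_i^2/n_i) - 3(N+1)
     = 12/(13*14) * (32^2/5 + 30.5^2/4 + 28.5^2/4) - 3*14
     = 0.065934 * 640.425 - 42
     = 0.225824.
Step 4: Ties present; correction factor C = 1 - 18/(13^3 - 13) = 0.991758. Corrected H = 0.225824 / 0.991758 = 0.227701.
Step 5: Under H0, H ~ chi^2(2); p-value = 0.892391.
Step 6: alpha = 0.1. fail to reject H0.

H = 0.2277, df = 2, p = 0.892391, fail to reject H0.


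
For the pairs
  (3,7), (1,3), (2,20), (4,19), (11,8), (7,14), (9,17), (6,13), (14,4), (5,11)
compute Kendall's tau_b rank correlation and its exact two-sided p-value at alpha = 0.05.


Step 1: Enumerate the 45 unordered pairs (i,j) with i<j and classify each by sign(x_j-x_i) * sign(y_j-y_i).
  (1,2):dx=-2,dy=-4->C; (1,3):dx=-1,dy=+13->D; (1,4):dx=+1,dy=+12->C; (1,5):dx=+8,dy=+1->C
  (1,6):dx=+4,dy=+7->C; (1,7):dx=+6,dy=+10->C; (1,8):dx=+3,dy=+6->C; (1,9):dx=+11,dy=-3->D
  (1,10):dx=+2,dy=+4->C; (2,3):dx=+1,dy=+17->C; (2,4):dx=+3,dy=+16->C; (2,5):dx=+10,dy=+5->C
  (2,6):dx=+6,dy=+11->C; (2,7):dx=+8,dy=+14->C; (2,8):dx=+5,dy=+10->C; (2,9):dx=+13,dy=+1->C
  (2,10):dx=+4,dy=+8->C; (3,4):dx=+2,dy=-1->D; (3,5):dx=+9,dy=-12->D; (3,6):dx=+5,dy=-6->D
  (3,7):dx=+7,dy=-3->D; (3,8):dx=+4,dy=-7->D; (3,9):dx=+12,dy=-16->D; (3,10):dx=+3,dy=-9->D
  (4,5):dx=+7,dy=-11->D; (4,6):dx=+3,dy=-5->D; (4,7):dx=+5,dy=-2->D; (4,8):dx=+2,dy=-6->D
  (4,9):dx=+10,dy=-15->D; (4,10):dx=+1,dy=-8->D; (5,6):dx=-4,dy=+6->D; (5,7):dx=-2,dy=+9->D
  (5,8):dx=-5,dy=+5->D; (5,9):dx=+3,dy=-4->D; (5,10):dx=-6,dy=+3->D; (6,7):dx=+2,dy=+3->C
  (6,8):dx=-1,dy=-1->C; (6,9):dx=+7,dy=-10->D; (6,10):dx=-2,dy=-3->C; (7,8):dx=-3,dy=-4->C
  (7,9):dx=+5,dy=-13->D; (7,10):dx=-4,dy=-6->C; (8,9):dx=+8,dy=-9->D; (8,10):dx=-1,dy=-2->C
  (9,10):dx=-9,dy=+7->D
Step 2: C = 21, D = 24, total pairs = 45.
Step 3: tau = (C - D)/(n(n-1)/2) = (21 - 24)/45 = -0.066667.
Step 4: Exact two-sided p-value (enumerate n! = 3628800 permutations of y under H0): p = 0.861801.
Step 5: alpha = 0.05. fail to reject H0.

tau_b = -0.0667 (C=21, D=24), p = 0.861801, fail to reject H0.


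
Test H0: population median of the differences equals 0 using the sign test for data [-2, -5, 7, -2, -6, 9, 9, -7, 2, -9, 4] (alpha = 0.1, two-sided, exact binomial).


Step 1: Discard zero differences. Original n = 11; n_eff = number of nonzero differences = 11.
Nonzero differences (with sign): -2, -5, +7, -2, -6, +9, +9, -7, +2, -9, +4
Step 2: Count signs: positive = 5, negative = 6.
Step 3: Under H0: P(positive) = 0.5, so the number of positives S ~ Bin(11, 0.5).
Step 4: Two-sided exact p-value = sum of Bin(11,0.5) probabilities at or below the observed probability = 1.000000.
Step 5: alpha = 0.1. fail to reject H0.

n_eff = 11, pos = 5, neg = 6, p = 1.000000, fail to reject H0.


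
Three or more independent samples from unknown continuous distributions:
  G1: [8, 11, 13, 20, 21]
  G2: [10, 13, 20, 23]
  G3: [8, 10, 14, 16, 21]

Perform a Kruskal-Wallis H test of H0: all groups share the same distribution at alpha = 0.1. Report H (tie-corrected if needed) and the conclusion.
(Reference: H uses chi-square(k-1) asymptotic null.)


Step 1: Combine all N = 14 observations and assign midranks.
sorted (value, group, rank): (8,G1,1.5), (8,G3,1.5), (10,G2,3.5), (10,G3,3.5), (11,G1,5), (13,G1,6.5), (13,G2,6.5), (14,G3,8), (16,G3,9), (20,G1,10.5), (20,G2,10.5), (21,G1,12.5), (21,G3,12.5), (23,G2,14)
Step 2: Sum ranks within each group.
R_1 = 36 (n_1 = 5)
R_2 = 34.5 (n_2 = 4)
R_3 = 34.5 (n_3 = 5)
Step 3: H = 12/(N(N+1)) * sum(R_i^2/n_i) - 3(N+1)
     = 12/(14*15) * (36^2/5 + 34.5^2/4 + 34.5^2/5) - 3*15
     = 0.057143 * 794.812 - 45
     = 0.417857.
Step 4: Ties present; correction factor C = 1 - 30/(14^3 - 14) = 0.989011. Corrected H = 0.417857 / 0.989011 = 0.422500.
Step 5: Under H0, H ~ chi^2(2); p-value = 0.809572.
Step 6: alpha = 0.1. fail to reject H0.

H = 0.4225, df = 2, p = 0.809572, fail to reject H0.


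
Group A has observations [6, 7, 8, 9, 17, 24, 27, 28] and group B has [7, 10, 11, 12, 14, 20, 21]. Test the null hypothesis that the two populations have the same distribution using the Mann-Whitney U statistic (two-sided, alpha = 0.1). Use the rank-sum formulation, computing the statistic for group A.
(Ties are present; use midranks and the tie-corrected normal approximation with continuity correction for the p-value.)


Step 1: Combine and sort all 15 observations; assign midranks.
sorted (value, group): (6,X), (7,X), (7,Y), (8,X), (9,X), (10,Y), (11,Y), (12,Y), (14,Y), (17,X), (20,Y), (21,Y), (24,X), (27,X), (28,X)
ranks: 6->1, 7->2.5, 7->2.5, 8->4, 9->5, 10->6, 11->7, 12->8, 14->9, 17->10, 20->11, 21->12, 24->13, 27->14, 28->15
Step 2: Rank sum for X: R1 = 1 + 2.5 + 4 + 5 + 10 + 13 + 14 + 15 = 64.5.
Step 3: U_X = R1 - n1(n1+1)/2 = 64.5 - 8*9/2 = 64.5 - 36 = 28.5.
       U_Y = n1*n2 - U_X = 56 - 28.5 = 27.5.
Step 4: Ties are present, so use the tie-corrected normal approximation (with continuity correction) for the p-value.
Step 5: p-value = 1.000000; compare to alpha = 0.1. fail to reject H0.

U_X = 28.5, p = 1.000000, fail to reject H0 at alpha = 0.1.


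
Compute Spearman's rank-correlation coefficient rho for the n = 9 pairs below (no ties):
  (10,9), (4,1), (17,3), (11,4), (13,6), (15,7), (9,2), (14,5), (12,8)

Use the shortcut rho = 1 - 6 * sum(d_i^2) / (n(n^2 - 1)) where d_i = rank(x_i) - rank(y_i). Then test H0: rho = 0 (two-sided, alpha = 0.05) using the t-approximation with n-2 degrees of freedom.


Step 1: Rank x and y separately (midranks; no ties here).
rank(x): 10->3, 4->1, 17->9, 11->4, 13->6, 15->8, 9->2, 14->7, 12->5
rank(y): 9->9, 1->1, 3->3, 4->4, 6->6, 7->7, 2->2, 5->5, 8->8
Step 2: d_i = R_x(i) - R_y(i); compute d_i^2.
  (3-9)^2=36, (1-1)^2=0, (9-3)^2=36, (4-4)^2=0, (6-6)^2=0, (8-7)^2=1, (2-2)^2=0, (7-5)^2=4, (5-8)^2=9
sum(d^2) = 86.
Step 3: rho = 1 - 6*86 / (9*(9^2 - 1)) = 1 - 516/720 = 0.283333.
Step 4: Under H0, t = rho * sqrt((n-2)/(1-rho^2)) = 0.7817 ~ t(7).
Step 5: Two-sided p-value from the t-distribution with 7 df = 0.460030.
Step 6: alpha = 0.05. fail to reject H0.

rho = 0.2833, p = 0.460030, fail to reject H0 at alpha = 0.05.


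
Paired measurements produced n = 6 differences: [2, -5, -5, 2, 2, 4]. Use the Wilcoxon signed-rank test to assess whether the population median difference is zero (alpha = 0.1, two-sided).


Step 1: Drop any zero differences (none here) and take |d_i|.
|d| = [2, 5, 5, 2, 2, 4]
Step 2: Midrank |d_i| (ties get averaged ranks).
ranks: |2|->2, |5|->5.5, |5|->5.5, |2|->2, |2|->2, |4|->4
Step 3: Attach original signs; sum ranks with positive sign and with negative sign.
W+ = 2 + 2 + 2 + 4 = 10
W- = 5.5 + 5.5 = 11
(Check: W+ + W- = 21 should equal n(n+1)/2 = 21.)
Step 4: Test statistic W = min(W+, W-) = 10.
Step 5: Ties in |d|, so use the tie-corrected normal approximation.
        E[W] = n(n+1)/4 = 6*7/4 = 10.5.
        Tie groups: |d|=2 (t=3), |d|=5 (t=2); sum(t^3 - t) = 30.
        Var[W] = n(n+1)(2n+1)/24 - sum(t^3-t)/48 = 546/24 - 30/48 = 22.125.
        z = (W - E[W]) / sqrt(Var[W]) = (10 - 10.5) / 4.7037 = -0.1063.
        Two-sided p = 2*Phi(z) = 0.915345.
Step 6: alpha = 0.1. fail to reject H0.

W+ = 10, W- = 11, W = min = 10, p = 0.915345, fail to reject H0.


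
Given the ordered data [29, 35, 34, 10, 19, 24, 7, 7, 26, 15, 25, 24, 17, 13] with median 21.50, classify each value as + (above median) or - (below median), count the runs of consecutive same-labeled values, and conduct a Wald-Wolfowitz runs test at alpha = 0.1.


Step 1: Compute median = 21.50; label A = above, B = below.
Labels in order: AAABBABBABAABB  (n_A = 7, n_B = 7)
Step 2: Count runs R = 8.
Step 3: Under H0 (random ordering), E[R] = 2*n_A*n_B/(n_A+n_B) + 1 = 2*7*7/14 + 1 = 8.0000.
        Var[R] = 2*n_A*n_B*(2*n_A*n_B - n_A - n_B) / ((n_A+n_B)^2 * (n_A+n_B-1)) = 8232/2548 = 3.2308.
        SD[R] = 1.7974.
Step 4: R = E[R], so z = 0 with no continuity correction.
Step 5: Two-sided p-value via normal approximation = 2*(1 - Phi(|z|)) = 1.000000.
Step 6: alpha = 0.1. fail to reject H0.

R = 8, z = 0.0000, p = 1.000000, fail to reject H0.
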